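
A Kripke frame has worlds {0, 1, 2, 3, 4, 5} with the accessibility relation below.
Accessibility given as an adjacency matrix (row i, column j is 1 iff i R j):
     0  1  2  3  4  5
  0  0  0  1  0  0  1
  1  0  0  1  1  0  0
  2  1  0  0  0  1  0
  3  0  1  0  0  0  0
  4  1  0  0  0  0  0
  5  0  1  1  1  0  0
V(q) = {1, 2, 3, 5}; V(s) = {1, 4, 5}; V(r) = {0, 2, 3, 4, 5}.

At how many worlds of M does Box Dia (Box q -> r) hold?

4

Let φ = Box Dia (Box q -> r). Evaluate φ at each world:
  0 (successors {2, 5}): φ is true.
  1 (successors {2, 3}): φ is false.
  2 (successors {0, 4}): φ is true.
  3 (successors {1}): φ is true.
  4 (successors {0}): φ is true.
  5 (successors {1, 2, 3}): φ is false.
For instance, at 0:
  At 0: Box Dia (Box q -> r) requires Dia (Box q -> r) at every successor {2, 5}.
      At 2: Dia (Box q -> r) requires Box q -> r at some successor in {0, 4}.
        Box q -> r holds at 0, so Dia (Box q -> r) is true at 2.
      At 5: Dia (Box q -> r) requires Box q -> r at some successor in {1, 2, 3}.
        Box q -> r holds at 2, so Dia (Box q -> r) is true at 5.
  So Box Dia (Box q -> r) is true at 0.
Satisfying worlds: {0, 2, 3, 4}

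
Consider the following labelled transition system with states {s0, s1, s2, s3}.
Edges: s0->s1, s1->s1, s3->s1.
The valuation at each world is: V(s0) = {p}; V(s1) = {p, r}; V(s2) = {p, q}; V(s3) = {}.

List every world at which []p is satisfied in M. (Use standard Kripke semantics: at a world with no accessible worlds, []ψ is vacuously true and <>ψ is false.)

s0, s1, s2, s3

Let φ = []p. Evaluate φ at each world:
  s0 (successors {s1}): φ is true.
  s1 (successors {s1}): φ is true.
  s2 (successors ∅): φ is true.
  s3 (successors {s1}): φ is true.
For instance, at s3:
  At s3: []p requires p at every successor {s1}.
    At s1: p is true.
  So []p is true at s3.
Satisfying worlds: {s0, s1, s2, s3}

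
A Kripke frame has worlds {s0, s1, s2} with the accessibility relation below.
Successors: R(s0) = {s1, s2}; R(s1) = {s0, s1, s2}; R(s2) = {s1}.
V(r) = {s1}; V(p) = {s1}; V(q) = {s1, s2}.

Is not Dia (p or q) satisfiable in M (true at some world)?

No

Let φ = not Dia (p or q). Evaluate φ at each world:
  s0 (successors {s1, s2}): φ is false.
  s1 (successors {s0, s1, s2}): φ is false.
  s2 (successors {s1}): φ is false.
For instance, at s0:
  At s0: Dia (p or q) is true, so not Dia (p or q) is false.
    At s0: Dia (p or q) requires p or q at some successor in {s1, s2}.
      p or q holds at s1, so Dia (p or q) is true at s0.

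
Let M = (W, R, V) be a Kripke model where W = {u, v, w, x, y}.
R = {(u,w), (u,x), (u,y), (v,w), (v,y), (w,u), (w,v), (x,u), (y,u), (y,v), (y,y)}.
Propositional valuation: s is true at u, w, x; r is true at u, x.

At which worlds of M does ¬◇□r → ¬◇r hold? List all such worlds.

u, v

Let φ = ¬◇□r → ¬◇r. Evaluate φ at each world:
  u (successors {w, x, y}): φ is true.
  v (successors {w, y}): φ is true.
  w (successors {u, v}): φ is false.
  x (successors {u}): φ is false.
  y (successors {u, v, y}): φ is false.
For instance, at u:
  At u: ¬◇□r is false, ¬◇r is false, so ¬◇□r → ¬◇r is true.
    At u: ◇□r is true, so ¬◇□r is false.
      At u: ◇□r requires □r at some successor in {w, x, y}.
        □r holds at x, so ◇□r is true at u.
    At u: ◇r is true, so ¬◇r is false.
      At u: ◇r requires r at some successor in {w, x, y}.
        r holds at x, so ◇r is true at u.
Satisfying worlds: {u, v}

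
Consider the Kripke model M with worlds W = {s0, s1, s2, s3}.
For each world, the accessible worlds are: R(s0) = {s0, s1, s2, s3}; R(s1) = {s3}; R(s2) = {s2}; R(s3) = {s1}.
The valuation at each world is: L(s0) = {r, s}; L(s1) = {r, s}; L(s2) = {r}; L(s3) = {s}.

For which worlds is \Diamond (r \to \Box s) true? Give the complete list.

s0, s1, s3

Let φ = \Diamond (r \to \Box s). Evaluate φ at each world:
  s0 (successors {s0, s1, s2, s3}): φ is true.
  s1 (successors {s3}): φ is true.
  s2 (successors {s2}): φ is false.
  s3 (successors {s1}): φ is true.
For instance, at s0:
  At s0: \Diamond (r \to \Box s) requires r \to \Box s at some successor in {s0, s1, s2, s3}.
    r \to \Box s holds at s1, so \Diamond (r \to \Box s) is true at s0.
      At s1: r is true, \Box s is true, so r \to \Box s is true.
Satisfying worlds: {s0, s1, s3}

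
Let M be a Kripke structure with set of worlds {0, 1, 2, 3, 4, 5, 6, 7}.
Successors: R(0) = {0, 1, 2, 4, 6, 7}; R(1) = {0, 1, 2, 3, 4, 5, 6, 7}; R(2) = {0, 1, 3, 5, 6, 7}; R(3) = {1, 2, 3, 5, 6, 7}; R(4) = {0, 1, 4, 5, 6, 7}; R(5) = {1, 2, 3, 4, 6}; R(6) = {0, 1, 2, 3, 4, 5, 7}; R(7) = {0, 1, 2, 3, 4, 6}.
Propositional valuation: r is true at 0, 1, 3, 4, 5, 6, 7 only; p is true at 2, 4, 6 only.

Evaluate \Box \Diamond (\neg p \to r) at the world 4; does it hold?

Yes

At 4: \Box \Diamond (\neg p \to r) requires \Diamond (\neg p \to r) at every successor {0, 1, 4, 5, 6, 7}.
  At 0: \Diamond (\neg p \to r) is true.
  At 1: \Diamond (\neg p \to r) is true.
  At 4: \Diamond (\neg p \to r) is true.
  At 5: \Diamond (\neg p \to r) is true.
  At 6: \Diamond (\neg p \to r) is true.
  At 7: \Diamond (\neg p \to r) is true.
So \Box \Diamond (\neg p \to r) is true at 4.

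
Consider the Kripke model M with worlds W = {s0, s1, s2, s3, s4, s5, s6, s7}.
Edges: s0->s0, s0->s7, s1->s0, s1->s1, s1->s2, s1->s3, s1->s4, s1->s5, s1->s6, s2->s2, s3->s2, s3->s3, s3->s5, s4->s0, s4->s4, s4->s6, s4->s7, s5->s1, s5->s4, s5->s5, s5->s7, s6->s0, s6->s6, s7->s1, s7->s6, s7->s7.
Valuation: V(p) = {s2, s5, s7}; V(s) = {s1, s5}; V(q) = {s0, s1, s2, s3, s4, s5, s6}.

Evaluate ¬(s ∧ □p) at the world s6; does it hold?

Yes

Recall that □ψ holds at a world iff ψ holds at every accessible world, and ◇ψ holds iff ψ holds at some accessible world.
At s6: s ∧ □p is false, so ¬(s ∧ □p) is true.
  At s6: s is false, □p is false, so s ∧ □p is false.
    At s6: □p requires p at every successor {s0, s6}.
      p fails at s0, so □p is false at s6.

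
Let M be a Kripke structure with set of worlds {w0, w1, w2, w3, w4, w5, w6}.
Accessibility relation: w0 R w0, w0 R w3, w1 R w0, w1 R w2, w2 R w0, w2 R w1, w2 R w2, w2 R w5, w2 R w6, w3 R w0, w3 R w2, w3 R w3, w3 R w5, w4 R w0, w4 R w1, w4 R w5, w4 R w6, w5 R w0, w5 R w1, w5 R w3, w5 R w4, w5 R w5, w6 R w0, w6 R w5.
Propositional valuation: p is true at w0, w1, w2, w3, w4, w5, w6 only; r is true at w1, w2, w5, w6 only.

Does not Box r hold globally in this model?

Yes

Let φ = not Box r. Evaluate φ at each world:
  w0 (successors {w0, w3}): φ is true.
  w1 (successors {w0, w2}): φ is true.
  w2 (successors {w0, w1, w2, w5, w6}): φ is true.
  w3 (successors {w0, w2, w3, w5}): φ is true.
  w4 (successors {w0, w1, w5, w6}): φ is true.
  w5 (successors {w0, w1, w3, w4, w5}): φ is true.
  w6 (successors {w0, w5}): φ is true.
For instance, at w1:
  At w1: Box r is false, so not Box r is true.
    At w1: Box r requires r at every successor {w0, w2}.
      r fails at w0, so Box r is false at w1.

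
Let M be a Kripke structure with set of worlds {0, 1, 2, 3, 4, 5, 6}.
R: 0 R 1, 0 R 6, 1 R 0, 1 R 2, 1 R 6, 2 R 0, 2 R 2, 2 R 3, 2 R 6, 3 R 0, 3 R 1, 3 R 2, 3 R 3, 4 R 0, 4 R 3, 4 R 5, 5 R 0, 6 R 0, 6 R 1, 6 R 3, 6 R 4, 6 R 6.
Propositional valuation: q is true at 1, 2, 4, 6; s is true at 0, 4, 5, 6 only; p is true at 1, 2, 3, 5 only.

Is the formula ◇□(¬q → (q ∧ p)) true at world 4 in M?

Yes

Recall that □ψ holds at a world iff ψ holds at every accessible world, and ◇ψ holds iff ψ holds at some accessible world.
At 4: ◇□(¬q → (q ∧ p)) requires □(¬q → (q ∧ p)) at some successor in {0, 3, 5}.
  □(¬q → (q ∧ p)) holds at 0, so ◇□(¬q → (q ∧ p)) is true at 4.
    At 0: □(¬q → (q ∧ p)) requires ¬q → (q ∧ p) at every successor {1, 6}.
      At 1: ¬q → (q ∧ p) is true.
      At 6: ¬q → (q ∧ p) is true.
    So □(¬q → (q ∧ p)) is true at 0.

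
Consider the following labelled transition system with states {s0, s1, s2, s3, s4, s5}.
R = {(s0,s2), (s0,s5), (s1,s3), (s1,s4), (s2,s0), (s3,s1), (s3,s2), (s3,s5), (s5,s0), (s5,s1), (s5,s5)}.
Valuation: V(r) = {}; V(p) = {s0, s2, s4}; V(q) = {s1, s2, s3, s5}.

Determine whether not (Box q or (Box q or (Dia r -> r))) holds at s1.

No

At s1: Box q or (Box q or (Dia r -> r)) is true, so not (Box q or (Box q or (Dia r -> r))) is false.
  At s1: Box q is false, Box q or (Dia r -> r) is true, so Box q or (Box q or (Dia r -> r)) is true.
    At s1: Box q requires q at every successor {s3, s4}.
      q fails at s4, so Box q is false at s1.
    At s1: Box q is false, Dia r -> r is true, so Box q or (Dia r -> r) is true.
      At s1: Box q requires q at every successor {s3, s4}.
        q fails at s4, so Box q is false at s1.
      At s1: Dia r is false, r is false, so Dia r -> r is true.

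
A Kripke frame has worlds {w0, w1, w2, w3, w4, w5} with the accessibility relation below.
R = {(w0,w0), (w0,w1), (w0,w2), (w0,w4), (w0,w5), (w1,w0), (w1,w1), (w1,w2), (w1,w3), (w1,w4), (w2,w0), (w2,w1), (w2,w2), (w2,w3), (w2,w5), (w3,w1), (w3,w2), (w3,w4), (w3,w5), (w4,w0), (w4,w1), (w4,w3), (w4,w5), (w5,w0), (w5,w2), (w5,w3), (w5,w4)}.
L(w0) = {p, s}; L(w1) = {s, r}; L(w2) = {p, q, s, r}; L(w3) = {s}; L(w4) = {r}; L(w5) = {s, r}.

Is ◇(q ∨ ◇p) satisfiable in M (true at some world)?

Let φ = ◇(q ∨ ◇p). Evaluate φ at each world:
  w0 (successors {w0, w1, w2, w4, w5}): φ is true.
  w1 (successors {w0, w1, w2, w3, w4}): φ is true.
  w2 (successors {w0, w1, w2, w3, w5}): φ is true.
  w3 (successors {w1, w2, w4, w5}): φ is true.
  w4 (successors {w0, w1, w3, w5}): φ is true.
  w5 (successors {w0, w2, w3, w4}): φ is true.
Detail at w0 (witness):
  At w0: ◇(q ∨ ◇p) requires q ∨ ◇p at some successor in {w0, w1, w2, w4, w5}.
    q ∨ ◇p holds at w0, so ◇(q ∨ ◇p) is true at w0.
      At w0: q is false, ◇p is true, so q ∨ ◇p is true.

Yes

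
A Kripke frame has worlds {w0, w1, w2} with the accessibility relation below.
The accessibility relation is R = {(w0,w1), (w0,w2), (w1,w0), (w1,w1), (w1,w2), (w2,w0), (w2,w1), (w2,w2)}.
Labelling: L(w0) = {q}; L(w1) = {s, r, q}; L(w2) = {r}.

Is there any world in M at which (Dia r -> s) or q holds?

Yes

Let φ = (Dia r -> s) or q. Evaluate φ at each world:
  w0 (successors {w1, w2}): φ is true.
  w1 (successors {w0, w1, w2}): φ is true.
  w2 (successors {w0, w1, w2}): φ is false.
Detail at w0 (witness):
  At w0: Dia r -> s is false, q is true, so (Dia r -> s) or q is true.
    At w0: Dia r is true, s is false, so Dia r -> s is false.
      At w0: Dia r requires r at some successor in {w1, w2}.
        r holds at w1, so Dia r is true at w0.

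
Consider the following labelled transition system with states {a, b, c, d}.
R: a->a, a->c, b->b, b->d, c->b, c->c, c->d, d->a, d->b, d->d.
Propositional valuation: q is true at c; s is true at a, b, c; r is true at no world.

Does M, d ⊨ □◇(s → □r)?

No

Recall that □ψ holds at a world iff ψ holds at every accessible world, and ◇ψ holds iff ψ holds at some accessible world.
At d: □◇(s → □r) requires ◇(s → □r) at every successor {a, b, d}.
  ◇(s → □r) fails at a, so □◇(s → □r) is false at d.
    At a: ◇(s → □r) requires s → □r at some successor in {a, c}.
      At a: s → □r is false.
      At c: s → □r is false.
    So ◇(s → □r) is false at a.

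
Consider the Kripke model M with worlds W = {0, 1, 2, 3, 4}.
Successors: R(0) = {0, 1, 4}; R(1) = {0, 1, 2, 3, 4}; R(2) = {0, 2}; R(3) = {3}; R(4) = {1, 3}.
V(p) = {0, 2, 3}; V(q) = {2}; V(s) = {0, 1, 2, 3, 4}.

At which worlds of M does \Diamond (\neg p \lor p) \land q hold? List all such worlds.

2

Let φ = \Diamond (\neg p \lor p) \land q. Evaluate φ at each world:
  0 (successors {0, 1, 4}): φ is false.
  1 (successors {0, 1, 2, 3, 4}): φ is false.
  2 (successors {0, 2}): φ is true.
  3 (successors {3}): φ is false.
  4 (successors {1, 3}): φ is false.
For instance, at 3:
  At 3: \Diamond (\neg p \lor p) is true, q is false, so \Diamond (\neg p \lor p) \land q is false.
    At 3: \Diamond (\neg p \lor p) requires \neg p \lor p at some successor in {3}.
      \neg p \lor p holds at 3, so \Diamond (\neg p \lor p) is true at 3.
Satisfying worlds: {2}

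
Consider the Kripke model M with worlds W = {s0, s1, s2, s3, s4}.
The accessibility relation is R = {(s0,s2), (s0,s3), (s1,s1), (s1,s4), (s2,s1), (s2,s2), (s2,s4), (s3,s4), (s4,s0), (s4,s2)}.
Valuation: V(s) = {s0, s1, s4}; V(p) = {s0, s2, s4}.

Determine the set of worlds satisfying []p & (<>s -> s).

Let φ = []p & (<>s -> s). Evaluate φ at each world:
  s0 (successors {s2, s3}): φ is false.
  s1 (successors {s1, s4}): φ is false.
  s2 (successors {s1, s2, s4}): φ is false.
  s3 (successors {s4}): φ is false.
  s4 (successors {s0, s2}): φ is true.
For instance, at s3:
  At s3: []p is true, <>s -> s is false, so []p & (<>s -> s) is false.
    At s3: []p requires p at every successor {s4}.
      At s4: p is true.
    So []p is true at s3.
    At s3: <>s is true, s is false, so <>s -> s is false.
      At s3: <>s requires s at some successor in {s4}.
        s holds at s4, so <>s is true at s3.
Satisfying worlds: {s4}

s4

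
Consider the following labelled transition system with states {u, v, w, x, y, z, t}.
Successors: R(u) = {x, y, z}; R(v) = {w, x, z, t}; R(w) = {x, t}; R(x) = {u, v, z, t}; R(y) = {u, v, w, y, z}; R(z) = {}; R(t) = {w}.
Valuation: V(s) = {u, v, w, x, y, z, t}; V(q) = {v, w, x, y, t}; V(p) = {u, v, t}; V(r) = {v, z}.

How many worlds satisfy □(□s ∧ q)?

3

Let φ = □(□s ∧ q). Evaluate φ at each world:
  u (successors {x, y, z}): φ is false.
  v (successors {w, x, z, t}): φ is false.
  w (successors {x, t}): φ is true.
  x (successors {u, v, z, t}): φ is false.
  y (successors {u, v, w, y, z}): φ is false.
  z (successors ∅): φ is true.
  t (successors {w}): φ is true.
For instance, at x:
  At x: □(□s ∧ q) requires □s ∧ q at every successor {u, v, z, t}.
    □s ∧ q fails at u, so □(□s ∧ q) is false at x.
      At u: □s is true, q is false, so □s ∧ q is false.
Satisfying worlds: {w, z, t}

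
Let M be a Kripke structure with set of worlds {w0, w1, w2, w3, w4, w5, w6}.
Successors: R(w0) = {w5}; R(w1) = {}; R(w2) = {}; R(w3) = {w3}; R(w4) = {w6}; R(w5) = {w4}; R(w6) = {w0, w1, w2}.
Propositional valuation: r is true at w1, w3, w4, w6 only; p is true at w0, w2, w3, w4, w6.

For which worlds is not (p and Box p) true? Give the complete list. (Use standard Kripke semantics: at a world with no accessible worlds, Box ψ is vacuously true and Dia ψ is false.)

w0, w1, w5, w6

Let φ = not (p and Box p). Evaluate φ at each world:
  w0 (successors {w5}): φ is true.
  w1 (successors ∅): φ is true.
  w2 (successors ∅): φ is false.
  w3 (successors {w3}): φ is false.
  w4 (successors {w6}): φ is false.
  w5 (successors {w4}): φ is true.
  w6 (successors {w0, w1, w2}): φ is true.
For instance, at w5:
  At w5: p and Box p is false, so not (p and Box p) is true.
    At w5: p is false, Box p is true, so p and Box p is false.
      At w5: Box p requires p at every successor {w4}.
        At w4: p is true.
      So Box p is true at w5.
Satisfying worlds: {w0, w1, w5, w6}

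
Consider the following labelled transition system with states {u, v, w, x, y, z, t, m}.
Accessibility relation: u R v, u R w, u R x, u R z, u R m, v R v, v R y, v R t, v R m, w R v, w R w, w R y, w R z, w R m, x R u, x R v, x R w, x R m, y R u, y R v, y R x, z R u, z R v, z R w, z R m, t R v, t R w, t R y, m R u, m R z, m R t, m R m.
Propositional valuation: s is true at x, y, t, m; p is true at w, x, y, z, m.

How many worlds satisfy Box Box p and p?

0

Recall that Box ψ holds at a world iff ψ holds at every accessible world, and Dia ψ holds iff ψ holds at some accessible world.
Let φ = Box Box p and p. Evaluate φ at each world:
  u (successors {v, w, x, z, m}): φ is false.
  v (successors {v, y, t, m}): φ is false.
  w (successors {v, w, y, z, m}): φ is false.
  x (successors {u, v, w, m}): φ is false.
  y (successors {u, v, x}): φ is false.
  z (successors {u, v, w, m}): φ is false.
  t (successors {v, w, y}): φ is false.
  m (successors {u, z, t, m}): φ is false.
For instance, at x:
  At x: Box Box p is false, p is true, so Box Box p and p is false.
    At x: Box Box p requires Box p at every successor {u, v, w, m}.
      Box p fails at u, so Box Box p is false at x.
Satisfying worlds: none.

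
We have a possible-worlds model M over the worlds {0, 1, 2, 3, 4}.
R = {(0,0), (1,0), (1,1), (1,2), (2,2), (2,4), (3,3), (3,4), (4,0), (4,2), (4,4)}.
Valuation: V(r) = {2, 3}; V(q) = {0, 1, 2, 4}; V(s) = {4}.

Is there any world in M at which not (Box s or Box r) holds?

Recall that Box ψ holds at a world iff ψ holds at every accessible world, and Dia ψ holds iff ψ holds at some accessible world.
Let φ = not (Box s or Box r). Evaluate φ at each world:
  0 (successors {0}): φ is true.
  1 (successors {0, 1, 2}): φ is true.
  2 (successors {2, 4}): φ is true.
  3 (successors {3, 4}): φ is true.
  4 (successors {0, 2, 4}): φ is true.
Detail at 0 (witness):
  At 0: Box s or Box r is false, so not (Box s or Box r) is true.
    At 0: Box s is false, Box r is false, so Box s or Box r is false.
      At 0: Box s requires s at every successor {0}.
        s fails at 0, so Box s is false at 0.
      At 0: Box r requires r at every successor {0}.
        r fails at 0, so Box r is false at 0.

Yes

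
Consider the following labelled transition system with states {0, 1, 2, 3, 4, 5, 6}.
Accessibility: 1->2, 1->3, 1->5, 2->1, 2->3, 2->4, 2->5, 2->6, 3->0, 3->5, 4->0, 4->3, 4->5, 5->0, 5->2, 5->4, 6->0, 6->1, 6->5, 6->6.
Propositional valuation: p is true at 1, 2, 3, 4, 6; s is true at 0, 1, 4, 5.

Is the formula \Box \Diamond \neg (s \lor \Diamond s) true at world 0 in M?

Yes

At 0: no accessible worlds, so \Box \Diamond \neg (s \lor \Diamond s) holds vacuously.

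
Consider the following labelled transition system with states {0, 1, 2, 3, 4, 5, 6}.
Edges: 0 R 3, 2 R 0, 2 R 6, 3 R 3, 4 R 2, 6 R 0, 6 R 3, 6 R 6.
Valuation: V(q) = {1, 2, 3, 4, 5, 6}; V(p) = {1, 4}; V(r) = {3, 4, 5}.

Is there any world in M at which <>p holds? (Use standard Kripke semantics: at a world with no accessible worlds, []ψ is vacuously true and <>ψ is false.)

Let φ = <>p. Evaluate φ at each world:
  0 (successors {3}): φ is false.
  1 (successors ∅): φ is false.
  2 (successors {0, 6}): φ is false.
  3 (successors {3}): φ is false.
  4 (successors {2}): φ is false.
  5 (successors ∅): φ is false.
  6 (successors {0, 3, 6}): φ is false.
For instance, at 4:
  At 4: <>p requires p at some successor in {2}.
    At 2: p is false.
  So <>p is false at 4.

No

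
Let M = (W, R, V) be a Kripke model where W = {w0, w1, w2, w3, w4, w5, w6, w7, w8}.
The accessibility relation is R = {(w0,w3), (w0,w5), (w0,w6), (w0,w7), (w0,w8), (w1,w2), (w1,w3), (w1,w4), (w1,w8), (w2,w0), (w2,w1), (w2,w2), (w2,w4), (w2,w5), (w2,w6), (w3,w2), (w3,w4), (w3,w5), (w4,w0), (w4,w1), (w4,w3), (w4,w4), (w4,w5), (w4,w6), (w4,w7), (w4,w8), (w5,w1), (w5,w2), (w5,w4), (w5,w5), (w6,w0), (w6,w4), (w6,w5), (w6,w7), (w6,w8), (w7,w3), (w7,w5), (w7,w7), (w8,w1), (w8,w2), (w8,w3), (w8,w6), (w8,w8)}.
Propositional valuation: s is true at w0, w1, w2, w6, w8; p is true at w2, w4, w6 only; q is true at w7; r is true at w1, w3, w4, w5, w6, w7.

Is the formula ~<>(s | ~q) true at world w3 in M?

Recall that <>ψ holds at a world iff ψ holds at some accessible world.
At w3: <>(s | ~q) is true, so ~<>(s | ~q) is false.
  At w3: <>(s | ~q) requires s | ~q at some successor in {w2, w4, w5}.
    s | ~q holds at w2, so <>(s | ~q) is true at w3.

No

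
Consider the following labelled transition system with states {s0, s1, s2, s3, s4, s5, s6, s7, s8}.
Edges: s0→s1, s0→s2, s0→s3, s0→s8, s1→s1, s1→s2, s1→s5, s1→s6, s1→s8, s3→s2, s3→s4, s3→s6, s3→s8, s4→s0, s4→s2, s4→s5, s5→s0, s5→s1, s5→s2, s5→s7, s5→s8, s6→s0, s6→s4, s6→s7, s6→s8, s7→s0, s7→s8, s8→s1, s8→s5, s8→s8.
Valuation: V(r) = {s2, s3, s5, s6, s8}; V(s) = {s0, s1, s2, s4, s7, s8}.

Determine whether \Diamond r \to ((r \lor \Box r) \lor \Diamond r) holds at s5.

Yes

Recall that \Box ψ holds at a world iff ψ holds at every accessible world, and \Diamond ψ holds iff ψ holds at some accessible world.
At s5: \Diamond r is true, (r \lor \Box r) \lor \Diamond r is true, so \Diamond r \to ((r \lor \Box r) \lor \Diamond r) is true.
  At s5: \Diamond r requires r at some successor in {s0, s1, s2, s7, s8}.
    r holds at s2, so \Diamond r is true at s5.
  At s5: r \lor \Box r is true, \Diamond r is true, so (r \lor \Box r) \lor \Diamond r is true.
    At s5: r is true, \Box r is false, so r \lor \Box r is true.
      At s5: \Box r requires r at every successor {s0, s1, s2, s7, s8}.
        r fails at s0, so \Box r is false at s5.
    At s5: \Diamond r requires r at some successor in {s0, s1, s2, s7, s8}.
      r holds at s2, so \Diamond r is true at s5.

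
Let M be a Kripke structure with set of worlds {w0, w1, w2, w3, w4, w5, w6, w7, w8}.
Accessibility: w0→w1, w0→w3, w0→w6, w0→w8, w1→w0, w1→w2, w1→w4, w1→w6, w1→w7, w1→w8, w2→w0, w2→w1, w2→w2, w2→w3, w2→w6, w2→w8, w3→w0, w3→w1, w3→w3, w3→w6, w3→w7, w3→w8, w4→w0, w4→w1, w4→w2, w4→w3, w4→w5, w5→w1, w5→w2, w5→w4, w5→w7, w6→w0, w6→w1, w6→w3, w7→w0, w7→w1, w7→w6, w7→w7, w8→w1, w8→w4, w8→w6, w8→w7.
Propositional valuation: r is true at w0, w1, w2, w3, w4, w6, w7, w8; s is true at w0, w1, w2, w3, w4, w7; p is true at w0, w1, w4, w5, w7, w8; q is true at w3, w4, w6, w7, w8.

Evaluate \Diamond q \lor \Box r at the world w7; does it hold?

Yes

At w7: \Diamond q is true, \Box r is true, so \Diamond q \lor \Box r is true.
  At w7: \Diamond q requires q at some successor in {w0, w1, w6, w7}.
    q holds at w6, so \Diamond q is true at w7.
  At w7: \Box r requires r at every successor {w0, w1, w6, w7}.
    At w0: r is true.
    At w1: r is true.
    At w6: r is true.
    At w7: r is true.
  So \Box r is true at w7.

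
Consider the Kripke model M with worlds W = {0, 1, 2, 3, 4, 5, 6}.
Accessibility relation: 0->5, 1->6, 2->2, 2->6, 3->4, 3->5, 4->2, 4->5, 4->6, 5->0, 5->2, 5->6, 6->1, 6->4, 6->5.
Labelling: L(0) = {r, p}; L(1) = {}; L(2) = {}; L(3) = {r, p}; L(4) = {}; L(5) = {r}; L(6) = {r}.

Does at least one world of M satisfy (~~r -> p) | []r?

Let φ = (~~r -> p) | []r. Evaluate φ at each world:
  0 (successors {5}): φ is true.
  1 (successors {6}): φ is true.
  2 (successors {2, 6}): φ is true.
  3 (successors {4, 5}): φ is true.
  4 (successors {2, 5, 6}): φ is true.
  5 (successors {0, 2, 6}): φ is false.
  6 (successors {1, 4, 5}): φ is false.
Detail at 0 (witness):
  At 0: ~~r -> p is true, []r is true, so (~~r -> p) | []r is true.
    At 0: []r requires r at every successor {5}.
      At 5: r is true.
    So []r is true at 0.

Yes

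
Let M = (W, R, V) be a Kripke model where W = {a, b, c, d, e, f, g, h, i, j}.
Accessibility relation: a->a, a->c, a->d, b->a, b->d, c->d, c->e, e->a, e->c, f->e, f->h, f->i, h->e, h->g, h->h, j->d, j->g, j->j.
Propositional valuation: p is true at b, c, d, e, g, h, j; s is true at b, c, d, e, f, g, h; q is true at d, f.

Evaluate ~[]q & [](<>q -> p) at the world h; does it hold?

At h: ~[]q is true, [](<>q -> p) is true, so ~[]q & [](<>q -> p) is true.
  At h: []q is false, so ~[]q is true.
    At h: []q requires q at every successor {e, g, h}.
      q fails at e, so []q is false at h.
  At h: [](<>q -> p) requires <>q -> p at every successor {e, g, h}.
      At e: <>q is false, p is true, so <>q -> p is true.
      At g: <>q is false, p is true, so <>q -> p is true.
      At h: <>q is false, p is true, so <>q -> p is true.
  So [](<>q -> p) is true at h.

Yes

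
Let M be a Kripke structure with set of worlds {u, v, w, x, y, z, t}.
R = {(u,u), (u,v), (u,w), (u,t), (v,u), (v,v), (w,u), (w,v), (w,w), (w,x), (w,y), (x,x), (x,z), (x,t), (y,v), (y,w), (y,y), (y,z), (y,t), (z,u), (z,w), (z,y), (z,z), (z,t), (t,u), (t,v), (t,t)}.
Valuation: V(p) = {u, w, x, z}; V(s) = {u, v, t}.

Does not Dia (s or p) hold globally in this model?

Let φ = not Dia (s or p). Evaluate φ at each world:
  u (successors {u, v, w, t}): φ is false.
  v (successors {u, v}): φ is false.
  w (successors {u, v, w, x, y}): φ is false.
  x (successors {x, z, t}): φ is false.
  y (successors {v, w, y, z, t}): φ is false.
  z (successors {u, w, y, z, t}): φ is false.
  t (successors {u, v, t}): φ is false.
Detail at u (counterexample):
  At u: Dia (s or p) is true, so not Dia (s or p) is false.
    At u: Dia (s or p) requires s or p at some successor in {u, v, w, t}.
      s or p holds at u, so Dia (s or p) is true at u.

No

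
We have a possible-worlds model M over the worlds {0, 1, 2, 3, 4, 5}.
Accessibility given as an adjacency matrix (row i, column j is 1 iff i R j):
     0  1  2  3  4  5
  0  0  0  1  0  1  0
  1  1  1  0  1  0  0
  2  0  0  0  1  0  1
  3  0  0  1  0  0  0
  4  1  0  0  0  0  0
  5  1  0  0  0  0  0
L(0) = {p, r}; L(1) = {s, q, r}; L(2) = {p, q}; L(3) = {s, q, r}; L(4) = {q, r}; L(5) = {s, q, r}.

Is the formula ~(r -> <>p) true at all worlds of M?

No

Recall that <>ψ holds at a world iff ψ holds at some accessible world.
Let φ = ~(r -> <>p). Evaluate φ at each world:
  0 (successors {2, 4}): φ is false.
  1 (successors {0, 1, 3}): φ is false.
  2 (successors {3, 5}): φ is false.
  3 (successors {2}): φ is false.
  4 (successors {0}): φ is false.
  5 (successors {0}): φ is false.
Detail at 0 (counterexample):
  At 0: r -> <>p is true, so ~(r -> <>p) is false.
    At 0: r is true, <>p is true, so r -> <>p is true.
      At 0: <>p requires p at some successor in {2, 4}.
        p holds at 2, so <>p is true at 0.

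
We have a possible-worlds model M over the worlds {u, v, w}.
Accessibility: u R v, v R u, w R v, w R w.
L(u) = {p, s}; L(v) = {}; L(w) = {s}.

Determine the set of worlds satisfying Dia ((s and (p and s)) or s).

Let φ = Dia ((s and (p and s)) or s). Evaluate φ at each world:
  u (successors {v}): φ is false.
  v (successors {u}): φ is true.
  w (successors {v, w}): φ is true.
For instance, at v:
  At v: Dia ((s and (p and s)) or s) requires (s and (p and s)) or s at some successor in {u}.
    (s and (p and s)) or s holds at u, so Dia ((s and (p and s)) or s) is true at v.
Satisfying worlds: {v, w}

v, w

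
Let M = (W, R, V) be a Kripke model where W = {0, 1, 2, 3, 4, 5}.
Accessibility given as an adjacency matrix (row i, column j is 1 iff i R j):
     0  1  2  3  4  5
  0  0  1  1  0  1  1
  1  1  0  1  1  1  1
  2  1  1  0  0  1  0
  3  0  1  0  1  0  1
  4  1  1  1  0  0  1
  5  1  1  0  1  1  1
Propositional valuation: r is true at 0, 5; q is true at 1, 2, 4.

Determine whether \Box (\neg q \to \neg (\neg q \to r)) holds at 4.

No

At 4: \Box (\neg q \to \neg (\neg q \to r)) requires \neg q \to \neg (\neg q \to r) at every successor {0, 1, 2, 5}.
  \neg q \to \neg (\neg q \to r) fails at 0, so \Box (\neg q \to \neg (\neg q \to r)) is false at 4.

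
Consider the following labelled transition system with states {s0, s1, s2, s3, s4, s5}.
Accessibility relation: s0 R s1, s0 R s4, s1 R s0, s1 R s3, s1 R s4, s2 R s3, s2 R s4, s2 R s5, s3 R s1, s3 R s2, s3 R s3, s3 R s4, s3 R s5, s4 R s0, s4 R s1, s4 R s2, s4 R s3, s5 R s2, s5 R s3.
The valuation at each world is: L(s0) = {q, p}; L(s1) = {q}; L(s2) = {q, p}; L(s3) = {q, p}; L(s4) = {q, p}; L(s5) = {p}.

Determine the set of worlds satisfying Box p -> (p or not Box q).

s0, s2, s3, s4, s5

Let φ = Box p -> (p or not Box q). Evaluate φ at each world:
  s0 (successors {s1, s4}): φ is true.
  s1 (successors {s0, s3, s4}): φ is false.
  s2 (successors {s3, s4, s5}): φ is true.
  s3 (successors {s1, s2, s3, s4, s5}): φ is true.
  s4 (successors {s0, s1, s2, s3}): φ is true.
  s5 (successors {s2, s3}): φ is true.
For instance, at s2:
  At s2: Box p is true, p or not Box q is true, so Box p -> (p or not Box q) is true.
    At s2: Box p requires p at every successor {s3, s4, s5}.
      At s3: p is true.
      At s4: p is true.
      At s5: p is true.
    So Box p is true at s2.
    At s2: p is true, not Box q is true, so p or not Box q is true.
      At s2: Box q is false, so not Box q is true.
Satisfying worlds: {s0, s2, s3, s4, s5}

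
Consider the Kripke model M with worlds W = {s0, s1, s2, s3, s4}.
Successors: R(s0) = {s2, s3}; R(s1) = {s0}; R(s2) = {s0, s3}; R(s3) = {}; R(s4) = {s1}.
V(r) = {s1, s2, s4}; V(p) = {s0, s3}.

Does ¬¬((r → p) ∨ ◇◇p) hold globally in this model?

Yes

Recall that ◇ψ holds at a world iff ψ holds at some accessible world.
Let φ = ¬¬((r → p) ∨ ◇◇p). Evaluate φ at each world:
  s0 (successors {s2, s3}): φ is true.
  s1 (successors {s0}): φ is true.
  s2 (successors {s0, s3}): φ is true.
  s3 (successors ∅): φ is true.
  s4 (successors {s1}): φ is true.
For instance, at s2:
  At s2: ¬((r → p) ∨ ◇◇p) is false, so ¬¬((r → p) ∨ ◇◇p) is true.
    At s2: (r → p) ∨ ◇◇p is true, so ¬((r → p) ∨ ◇◇p) is false.
      At s2: r → p is false, ◇◇p is true, so (r → p) ∨ ◇◇p is true.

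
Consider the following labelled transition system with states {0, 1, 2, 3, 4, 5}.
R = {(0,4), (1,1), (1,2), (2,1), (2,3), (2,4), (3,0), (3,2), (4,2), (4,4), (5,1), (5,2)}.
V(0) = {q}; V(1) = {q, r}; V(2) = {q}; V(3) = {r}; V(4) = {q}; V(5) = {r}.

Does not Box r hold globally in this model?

Let φ = not Box r. Evaluate φ at each world:
  0 (successors {4}): φ is true.
  1 (successors {1, 2}): φ is true.
  2 (successors {1, 3, 4}): φ is true.
  3 (successors {0, 2}): φ is true.
  4 (successors {2, 4}): φ is true.
  5 (successors {1, 2}): φ is true.
For instance, at 1:
  At 1: Box r is false, so not Box r is true.
    At 1: Box r requires r at every successor {1, 2}.
      r fails at 2, so Box r is false at 1.

Yes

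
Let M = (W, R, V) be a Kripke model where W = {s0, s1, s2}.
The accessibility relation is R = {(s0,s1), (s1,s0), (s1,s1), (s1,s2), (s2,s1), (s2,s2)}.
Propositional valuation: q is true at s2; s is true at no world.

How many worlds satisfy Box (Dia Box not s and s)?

0

Let φ = Box (Dia Box not s and s). Evaluate φ at each world:
  s0 (successors {s1}): φ is false.
  s1 (successors {s0, s1, s2}): φ is false.
  s2 (successors {s1, s2}): φ is false.
For instance, at s2:
  At s2: Box (Dia Box not s and s) requires Dia Box not s and s at every successor {s1, s2}.
    Dia Box not s and s fails at s1, so Box (Dia Box not s and s) is false at s2.
      At s1: Dia Box not s is true, s is false, so Dia Box not s and s is false.
Satisfying worlds: none.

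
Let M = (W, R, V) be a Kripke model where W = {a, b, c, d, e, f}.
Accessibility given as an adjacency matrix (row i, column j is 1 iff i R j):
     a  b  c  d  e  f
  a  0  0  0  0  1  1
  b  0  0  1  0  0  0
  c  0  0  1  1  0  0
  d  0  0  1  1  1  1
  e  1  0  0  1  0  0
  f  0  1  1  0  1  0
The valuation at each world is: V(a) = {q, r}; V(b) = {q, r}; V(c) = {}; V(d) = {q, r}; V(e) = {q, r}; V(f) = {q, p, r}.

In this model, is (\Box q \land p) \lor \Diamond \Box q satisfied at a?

Yes

At a: \Box q \land p is false, \Diamond \Box q is true, so (\Box q \land p) \lor \Diamond \Box q is true.
  At a: \Box q is true, p is false, so \Box q \land p is false.
    At a: \Box q requires q at every successor {e, f}.
      At e: q is true.
      At f: q is true.
    So \Box q is true at a.
  At a: \Diamond \Box q requires \Box q at some successor in {e, f}.
    \Box q holds at e, so \Diamond \Box q is true at a.
      At e: \Box q requires q at every successor {a, d}.
        At a: q is true.
        At d: q is true.
      So \Box q is true at e.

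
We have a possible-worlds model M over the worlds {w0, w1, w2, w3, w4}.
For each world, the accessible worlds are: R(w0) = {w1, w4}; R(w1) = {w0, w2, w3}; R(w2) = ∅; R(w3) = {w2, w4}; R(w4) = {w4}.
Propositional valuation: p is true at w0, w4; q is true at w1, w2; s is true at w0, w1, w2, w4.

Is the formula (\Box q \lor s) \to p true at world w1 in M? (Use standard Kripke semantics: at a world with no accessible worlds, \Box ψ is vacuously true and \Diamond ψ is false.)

No

At w1: \Box q \lor s is true, p is false, so (\Box q \lor s) \to p is false.
  At w1: \Box q is false, s is true, so \Box q \lor s is true.
    At w1: \Box q requires q at every successor {w0, w2, w3}.
      q fails at w0, so \Box q is false at w1.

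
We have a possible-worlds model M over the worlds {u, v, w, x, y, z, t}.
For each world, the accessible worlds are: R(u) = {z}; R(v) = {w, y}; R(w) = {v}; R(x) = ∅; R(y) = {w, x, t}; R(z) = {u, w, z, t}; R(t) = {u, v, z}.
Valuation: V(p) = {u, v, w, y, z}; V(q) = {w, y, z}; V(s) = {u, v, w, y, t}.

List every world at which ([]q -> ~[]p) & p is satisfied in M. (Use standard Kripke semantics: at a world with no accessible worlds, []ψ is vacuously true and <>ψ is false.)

Let φ = ([]q -> ~[]p) & p. Evaluate φ at each world:
  u (successors {z}): φ is false.
  v (successors {w, y}): φ is false.
  w (successors {v}): φ is true.
  x (successors ∅): φ is false.
  y (successors {w, x, t}): φ is true.
  z (successors {u, w, z, t}): φ is true.
  t (successors {u, v, z}): φ is false.
For instance, at y:
  At y: []q -> ~[]p is true, p is true, so ([]q -> ~[]p) & p is true.
    At y: []q is false, ~[]p is true, so []q -> ~[]p is true.
      At y: []q requires q at every successor {w, x, t}.
        q fails at x, so []q is false at y.
      At y: []p is false, so ~[]p is true.
Satisfying worlds: {w, y, z}

w, y, z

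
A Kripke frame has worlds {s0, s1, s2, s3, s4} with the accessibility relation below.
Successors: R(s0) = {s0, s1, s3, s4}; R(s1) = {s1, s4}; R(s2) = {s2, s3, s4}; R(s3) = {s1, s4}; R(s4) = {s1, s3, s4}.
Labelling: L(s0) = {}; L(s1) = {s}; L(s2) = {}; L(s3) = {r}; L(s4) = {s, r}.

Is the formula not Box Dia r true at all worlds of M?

Recall that Box ψ holds at a world iff ψ holds at every accessible world, and Dia ψ holds iff ψ holds at some accessible world.
Let φ = not Box Dia r. Evaluate φ at each world:
  s0 (successors {s0, s1, s3, s4}): φ is false.
  s1 (successors {s1, s4}): φ is false.
  s2 (successors {s2, s3, s4}): φ is false.
  s3 (successors {s1, s4}): φ is false.
  s4 (successors {s1, s3, s4}): φ is false.
Detail at s0 (counterexample):
  At s0: Box Dia r is true, so not Box Dia r is false.
    At s0: Box Dia r requires Dia r at every successor {s0, s1, s3, s4}.
      At s0: Dia r is true.
      At s1: Dia r is true.
      At s3: Dia r is true.
      At s4: Dia r is true.
    So Box Dia r is true at s0.

No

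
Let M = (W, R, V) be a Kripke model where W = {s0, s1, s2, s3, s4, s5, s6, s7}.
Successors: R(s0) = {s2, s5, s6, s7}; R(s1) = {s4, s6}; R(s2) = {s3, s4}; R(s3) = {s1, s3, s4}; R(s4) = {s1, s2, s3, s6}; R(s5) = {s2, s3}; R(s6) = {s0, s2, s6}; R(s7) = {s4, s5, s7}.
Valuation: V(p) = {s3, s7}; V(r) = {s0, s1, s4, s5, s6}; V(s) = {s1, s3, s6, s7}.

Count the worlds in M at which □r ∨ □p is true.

Let φ = □r ∨ □p. Evaluate φ at each world:
  s0 (successors {s2, s5, s6, s7}): φ is false.
  s1 (successors {s4, s6}): φ is true.
  s2 (successors {s3, s4}): φ is false.
  s3 (successors {s1, s3, s4}): φ is false.
  s4 (successors {s1, s2, s3, s6}): φ is false.
  s5 (successors {s2, s3}): φ is false.
  s6 (successors {s0, s2, s6}): φ is false.
  s7 (successors {s4, s5, s7}): φ is false.
For instance, at s4:
  At s4: □r is false, □p is false, so □r ∨ □p is false.
    At s4: □r requires r at every successor {s1, s2, s3, s6}.
      r fails at s2, so □r is false at s4.
    At s4: □p requires p at every successor {s1, s2, s3, s6}.
      p fails at s1, so □p is false at s4.
Satisfying worlds: {s1}

1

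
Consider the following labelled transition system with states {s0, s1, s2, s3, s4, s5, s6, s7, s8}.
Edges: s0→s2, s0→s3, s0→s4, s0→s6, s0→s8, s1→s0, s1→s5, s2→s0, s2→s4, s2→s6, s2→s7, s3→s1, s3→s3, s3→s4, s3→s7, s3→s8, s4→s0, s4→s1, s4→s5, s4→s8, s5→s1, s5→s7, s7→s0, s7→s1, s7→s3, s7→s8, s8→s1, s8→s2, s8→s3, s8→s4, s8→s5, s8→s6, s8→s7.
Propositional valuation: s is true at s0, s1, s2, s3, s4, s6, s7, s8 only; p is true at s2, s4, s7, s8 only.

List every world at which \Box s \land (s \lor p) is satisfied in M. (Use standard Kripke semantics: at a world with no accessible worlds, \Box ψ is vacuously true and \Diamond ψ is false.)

s0, s2, s3, s6, s7

Recall that \Box ψ holds at a world iff ψ holds at every accessible world, and \Diamond ψ holds iff ψ holds at some accessible world.
Let φ = \Box s \land (s \lor p). Evaluate φ at each world:
  s0 (successors {s2, s3, s4, s6, s8}): φ is true.
  s1 (successors {s0, s5}): φ is false.
  s2 (successors {s0, s4, s6, s7}): φ is true.
  s3 (successors {s1, s3, s4, s7, s8}): φ is true.
  s4 (successors {s0, s1, s5, s8}): φ is false.
  s5 (successors {s1, s7}): φ is false.
  s6 (successors ∅): φ is true.
  s7 (successors {s0, s1, s3, s8}): φ is true.
  s8 (successors {s1, s2, s3, s4, s5, s6, s7}): φ is false.
For instance, at s5:
  At s5: \Box s is true, s \lor p is false, so \Box s \land (s \lor p) is false.
    At s5: \Box s requires s at every successor {s1, s7}.
      At s1: s is true.
      At s7: s is true.
    So \Box s is true at s5.
Satisfying worlds: {s0, s2, s3, s6, s7}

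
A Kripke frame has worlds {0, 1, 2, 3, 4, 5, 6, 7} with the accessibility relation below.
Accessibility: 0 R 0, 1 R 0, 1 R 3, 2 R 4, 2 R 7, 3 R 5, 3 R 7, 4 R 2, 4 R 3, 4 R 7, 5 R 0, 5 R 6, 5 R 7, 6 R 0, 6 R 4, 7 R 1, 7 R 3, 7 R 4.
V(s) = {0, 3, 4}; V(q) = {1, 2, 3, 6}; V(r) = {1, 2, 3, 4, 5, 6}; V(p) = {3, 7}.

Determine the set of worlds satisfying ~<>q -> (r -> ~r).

0, 1, 4, 5, 7

Let φ = ~<>q -> (r -> ~r). Evaluate φ at each world:
  0 (successors {0}): φ is true.
  1 (successors {0, 3}): φ is true.
  2 (successors {4, 7}): φ is false.
  3 (successors {5, 7}): φ is false.
  4 (successors {2, 3, 7}): φ is true.
  5 (successors {0, 6, 7}): φ is true.
  6 (successors {0, 4}): φ is false.
  7 (successors {1, 3, 4}): φ is true.
For instance, at 1:
  At 1: ~<>q is false, r -> ~r is false, so ~<>q -> (r -> ~r) is true.
    At 1: <>q is true, so ~<>q is false.
      At 1: <>q requires q at some successor in {0, 3}.
        q holds at 3, so <>q is true at 1.
Satisfying worlds: {0, 1, 4, 5, 7}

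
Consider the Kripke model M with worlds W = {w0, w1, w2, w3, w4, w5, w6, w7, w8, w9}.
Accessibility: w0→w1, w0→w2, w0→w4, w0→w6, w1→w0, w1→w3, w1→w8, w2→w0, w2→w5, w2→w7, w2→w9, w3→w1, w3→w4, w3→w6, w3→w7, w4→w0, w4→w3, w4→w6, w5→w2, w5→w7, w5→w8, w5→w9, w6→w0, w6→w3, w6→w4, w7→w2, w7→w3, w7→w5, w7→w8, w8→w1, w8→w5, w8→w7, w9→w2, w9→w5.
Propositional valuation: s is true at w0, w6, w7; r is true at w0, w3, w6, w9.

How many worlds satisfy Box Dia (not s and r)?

4

Let φ = Box Dia (not s and r). Evaluate φ at each world:
  w0 (successors {w1, w2, w4, w6}): φ is true.
  w1 (successors {w0, w3, w8}): φ is false.
  w2 (successors {w0, w5, w7, w9}): φ is false.
  w3 (successors {w1, w4, w6, w7}): φ is true.
  w4 (successors {w0, w3, w6}): φ is false.
  w5 (successors {w2, w7, w8, w9}): φ is false.
  w6 (successors {w0, w3, w4}): φ is false.
  w7 (successors {w2, w3, w5, w8}): φ is false.
  w8 (successors {w1, w5, w7}): φ is true.
  w9 (successors {w2, w5}): φ is true.
For instance, at w0:
  At w0: Box Dia (not s and r) requires Dia (not s and r) at every successor {w1, w2, w4, w6}.
    At w1: Dia (not s and r) is true.
    At w2: Dia (not s and r) is true.
    At w4: Dia (not s and r) is true.
    At w6: Dia (not s and r) is true.
  So Box Dia (not s and r) is true at w0.
Satisfying worlds: {w0, w3, w8, w9}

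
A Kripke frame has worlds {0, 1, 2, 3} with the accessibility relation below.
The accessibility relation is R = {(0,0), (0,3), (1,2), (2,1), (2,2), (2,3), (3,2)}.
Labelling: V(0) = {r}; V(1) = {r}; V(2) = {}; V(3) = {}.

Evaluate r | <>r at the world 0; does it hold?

Recall that <>ψ holds at a world iff ψ holds at some accessible world.
At 0: r is true, <>r is true, so r | <>r is true.
  At 0: <>r requires r at some successor in {0, 3}.
    r holds at 0, so <>r is true at 0.

Yes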